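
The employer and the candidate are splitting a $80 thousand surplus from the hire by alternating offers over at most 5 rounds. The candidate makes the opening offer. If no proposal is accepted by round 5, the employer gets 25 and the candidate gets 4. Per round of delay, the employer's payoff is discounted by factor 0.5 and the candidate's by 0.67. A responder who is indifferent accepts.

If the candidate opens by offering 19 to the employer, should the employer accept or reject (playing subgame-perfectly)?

Round 5 (the candidate proposes): the employer gets 25 if talks fail, so the candidate offers 25 and keeps 55.
Round 4 (the employer proposes): the candidate can get 55 next round, worth 0.67 × 55 = 36.85 now; the employer offers that and keeps 43.15.
Round 3 (the candidate proposes): the employer can get 43.15 next round, worth 0.5 × 43.15 = 21.575 now. The candidate offers 21.575 and keeps 80 − 21.575 = 58.425.
Round 2 (the employer proposes): the candidate can get 58.425 next round, worth 0.67 × 58.425 = 39.14475 now. The employer offers 39.14475 and keeps 80 − 39.14475 = 40.85525.
So by rejecting in round 1, the employer gets 40.85525 next round, worth 0.5 × 40.85525 = 20.427625 now.
Offer 19 < 20.427625, so the employer rejects.

Reject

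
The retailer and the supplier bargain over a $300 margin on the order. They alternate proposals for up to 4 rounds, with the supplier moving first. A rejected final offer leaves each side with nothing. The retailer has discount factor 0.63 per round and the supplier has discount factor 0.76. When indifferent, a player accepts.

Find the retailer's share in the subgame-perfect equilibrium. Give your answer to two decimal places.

Work backward from the last round.
Round 4 (the retailer proposes): the supplier will accept anything ≥ 0, so the retailer offers 0 and keeps 300.
Round 3 (the supplier proposes): the retailer can get 300 next round, worth 0.63 × 300 = 189 now. The supplier offers 189 and keeps 300 − 189 = 111.
Round 2 (the retailer proposes): the supplier can get 111 next round, worth 0.76 × 111 = 84.36 now; the retailer offers that and keeps 215.64.
Round 1 (the supplier proposes): the retailer can get 215.64 next round, worth 0.63 × 215.64 = 135.8532 now; the supplier offers that and keeps 164.1468.

135.85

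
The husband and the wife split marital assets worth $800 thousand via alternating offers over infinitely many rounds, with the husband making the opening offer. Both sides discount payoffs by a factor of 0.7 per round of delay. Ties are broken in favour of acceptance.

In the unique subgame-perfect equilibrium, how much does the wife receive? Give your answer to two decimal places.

329.41

In a stationary SPE each proposer offers the other exactly their discounted continuation value.
If the husband keeps x when proposing and the wife keeps y when proposing, then x = 800 − 0.7y and y = 800 − 0.7x.
Solving: x = 800(1 − 0.7) / (1 − 0.7·0.7) = 240 / 0.51 ≈ 470.5882.
The wife gets 800 − 470.5882 ≈ 329.4118.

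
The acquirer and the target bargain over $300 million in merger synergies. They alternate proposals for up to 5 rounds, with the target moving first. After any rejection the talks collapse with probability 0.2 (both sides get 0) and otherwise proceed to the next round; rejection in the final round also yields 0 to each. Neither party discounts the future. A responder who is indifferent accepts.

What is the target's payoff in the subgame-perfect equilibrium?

221.28

Round 5 (the target proposes): rejection yields 0 for the acquirer; the target offers 0 and keeps 300.
Round 4 (the acquirer proposes): rejecting gives the target an expected 0.8 × 300 = 240, so the acquirer offers 240, keeping 60.
Round 3 (the target proposes): rejecting gives the acquirer an expected 0.8 × 60 = 48, so the target offers 48, keeping 252.
Round 2 (the acquirer proposes): rejecting gives the target an expected 0.8 × 252 = 201.6; the acquirer offers that and keeps 98.4.
Round 1 (the target proposes): rejecting gives the acquirer an expected 0.8 × 98.4 = 78.72, so the target offers 78.72, keeping 221.28.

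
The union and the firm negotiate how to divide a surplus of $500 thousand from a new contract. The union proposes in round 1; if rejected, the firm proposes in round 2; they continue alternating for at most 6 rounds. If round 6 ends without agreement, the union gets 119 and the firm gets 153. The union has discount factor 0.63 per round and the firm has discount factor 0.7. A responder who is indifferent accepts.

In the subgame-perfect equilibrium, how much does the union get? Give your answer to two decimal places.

261.52

Solve by backward induction from round 6.
Round 6 (the firm proposes): the union gets 119 if talks fail, so the firm offers 119 and keeps 381.
Round 5 (the union proposes): the firm can get 381 next round, worth 0.7 × 381 = 266.7 now; the union offers that and keeps 233.3.
Round 4 (the firm proposes): the union can get 233.3 next round, worth 0.63 × 233.3 = 146.979 now; the firm offers that and keeps 353.021.
Round 3 (the union proposes): the firm can get 353.021 next round, worth 0.7 × 353.021 = 247.1147 now; the union offers that and keeps 252.8853.
Round 2 (the firm proposes): the union can get 252.8853 next round, worth 0.63 × 252.8853 = 159.317739 now; the firm offers that and keeps 340.682261.
Round 1 (the union proposes): the firm can get 340.682261 next round, worth 0.7 × 340.682261 = 238.4775827 now; the union offers that and keeps 261.5224173.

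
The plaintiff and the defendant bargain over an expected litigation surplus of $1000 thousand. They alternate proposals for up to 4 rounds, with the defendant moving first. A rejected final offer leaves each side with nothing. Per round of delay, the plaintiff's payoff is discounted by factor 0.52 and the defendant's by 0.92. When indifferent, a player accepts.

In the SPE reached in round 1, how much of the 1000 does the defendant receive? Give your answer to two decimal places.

709.63

Round 4 (the plaintiff proposes): rejection yields 0 for the defendant; the plaintiff offers 0 and keeps 1000.
Round 3 (the defendant proposes): the plaintiff can get 1000 next round, worth 0.52 × 1000 = 520 now; the defendant offers that and keeps 480.
Round 2 (the plaintiff proposes): the defendant can get 480 next round, worth 0.92 × 480 = 441.6 now; the plaintiff offers that and keeps 558.4.
Round 1 (the defendant proposes): the plaintiff can get 558.4 next round, worth 0.52 × 558.4 = 290.368 now. The defendant offers 290.368 and keeps 1000 − 290.368 = 709.632.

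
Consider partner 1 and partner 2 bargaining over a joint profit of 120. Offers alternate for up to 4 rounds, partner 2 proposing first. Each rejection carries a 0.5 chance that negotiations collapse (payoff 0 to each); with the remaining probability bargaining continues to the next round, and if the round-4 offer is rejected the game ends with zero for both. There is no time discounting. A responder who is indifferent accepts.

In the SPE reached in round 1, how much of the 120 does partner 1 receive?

45

By backward induction:
Round 4 (partner 1 proposes): rejection yields 0 for partner 2; partner 1 offers 0 and keeps 120.
Round 3 (partner 2 proposes): rejecting gives partner 1 an expected 0.5 × 120 = 60, so partner 2 offers 60, keeping 60.
Round 2 (partner 1 proposes): rejecting gives partner 2 an expected 0.5 × 60 = 30. Partner 1 offers 30 and keeps 120 − 30 = 90.
Round 1 (partner 2 proposes): rejecting gives partner 1 an expected 0.5 × 90 = 45. Partner 2 offers 45 and keeps 120 − 45 = 75.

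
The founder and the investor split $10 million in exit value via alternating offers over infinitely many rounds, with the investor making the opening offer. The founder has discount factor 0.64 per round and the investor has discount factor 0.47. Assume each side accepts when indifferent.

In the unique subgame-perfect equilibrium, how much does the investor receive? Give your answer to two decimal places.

In a stationary SPE each proposer offers the other exactly their discounted continuation value.
If the investor keeps x when proposing and the founder keeps y when proposing, then x = 10 − 0.64y and y = 10 − 0.47x.
Solving: x = 10(1 − 0.64) / (1 − 0.47·0.64) = 3.6 / 0.6992 ≈ 5.1487.
The founder gets 10 − 5.1487 ≈ 4.8513.

5.15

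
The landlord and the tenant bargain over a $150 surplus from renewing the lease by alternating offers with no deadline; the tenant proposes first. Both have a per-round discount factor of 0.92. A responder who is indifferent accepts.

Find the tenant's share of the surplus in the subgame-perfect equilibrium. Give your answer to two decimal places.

In a stationary SPE each proposer offers the other exactly their discounted continuation value.
If the tenant keeps x when proposing and the landlord keeps y when proposing, then x = 150 − 0.92y and y = 150 − 0.92x.
Solving: x = 150(1 − 0.92) / (1 − 0.92·0.92) = 12 / 0.1536 = 78.125.
The landlord gets 150 − 78.125 = 71.875.

78.13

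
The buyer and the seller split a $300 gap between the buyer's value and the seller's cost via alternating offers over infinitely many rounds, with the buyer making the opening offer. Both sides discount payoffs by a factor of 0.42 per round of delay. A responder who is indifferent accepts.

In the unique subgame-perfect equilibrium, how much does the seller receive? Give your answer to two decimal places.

In a stationary SPE each proposer offers the other exactly their discounted continuation value.
If the buyer keeps x when proposing and the seller keeps y when proposing, then x = 300 − 0.42y and y = 300 − 0.42x.
Solving: x = 300(1 − 0.42) / (1 − 0.42·0.42) = 174 / 0.8236 ≈ 211.2676.
The seller gets 300 − 211.2676 ≈ 88.7324.

88.73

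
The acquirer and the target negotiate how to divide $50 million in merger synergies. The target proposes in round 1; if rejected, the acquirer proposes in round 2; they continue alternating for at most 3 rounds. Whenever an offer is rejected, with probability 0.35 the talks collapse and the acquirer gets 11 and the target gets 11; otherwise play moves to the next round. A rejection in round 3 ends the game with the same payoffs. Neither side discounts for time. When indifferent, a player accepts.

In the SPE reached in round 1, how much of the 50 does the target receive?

32.63

Round 3 (the target proposes): the acquirer gets 11 if talks fail, so the target offers 11 and keeps 39.
Round 2 (the acquirer proposes): rejecting gives the target an expected 0.65 × 39 + 0.35 × 11 = 29.2; the acquirer offers that and keeps 20.8.
Round 1 (the target proposes): rejecting gives the acquirer an expected 0.65 × 20.8 + 0.35 × 11 = 17.37. The target offers 17.37 and keeps 50 − 17.37 = 32.63.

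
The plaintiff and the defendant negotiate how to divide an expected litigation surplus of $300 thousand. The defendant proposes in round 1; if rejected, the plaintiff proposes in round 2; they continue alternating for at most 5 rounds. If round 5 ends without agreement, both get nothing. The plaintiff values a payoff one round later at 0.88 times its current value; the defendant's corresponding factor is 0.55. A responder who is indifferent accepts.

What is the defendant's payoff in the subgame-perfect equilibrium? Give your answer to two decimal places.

Solve by backward induction from round 5.
Round 5 (the defendant proposes): rejection yields 0 for the plaintiff; the defendant offers 0 and keeps 300.
Round 4 (the plaintiff proposes): the defendant can get 300 next round, worth 0.55 × 300 = 165 now. The plaintiff offers 165 and keeps 300 − 165 = 135.
Round 3 (the defendant proposes): the plaintiff can get 135 next round, worth 0.88 × 135 = 118.8 now, so the defendant offers 118.8, keeping 181.2.
Round 2 (the plaintiff proposes): the defendant can get 181.2 next round, worth 0.55 × 181.2 = 99.66 now, so the plaintiff offers 99.66, keeping 200.34.
Round 1 (the defendant proposes): the plaintiff can get 200.34 next round, worth 0.88 × 200.34 = 176.2992 now. The defendant offers 176.2992 and keeps 300 − 176.2992 = 123.7008.

123.70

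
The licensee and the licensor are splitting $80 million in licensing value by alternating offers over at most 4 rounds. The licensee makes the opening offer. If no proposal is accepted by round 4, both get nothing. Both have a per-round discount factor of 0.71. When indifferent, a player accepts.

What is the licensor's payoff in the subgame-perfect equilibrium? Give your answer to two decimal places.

45.10

Round 4 (the licensor proposes): the licensee will accept anything ≥ 0, so the licensor offers 0 and keeps 80.
Round 3 (the licensee proposes): the licensor can get 80 next round, worth 0.71 × 80 = 56.8 now; the licensee offers that and keeps 23.2.
Round 2 (the licensor proposes): the licensee can get 23.2 next round, worth 0.71 × 23.2 = 16.472 now, so the licensor offers 16.472, keeping 63.528.
Round 1 (the licensee proposes): the licensor can get 63.528 next round, worth 0.71 × 63.528 = 45.10488 now, so the licensee offers 45.10488, keeping 34.89512.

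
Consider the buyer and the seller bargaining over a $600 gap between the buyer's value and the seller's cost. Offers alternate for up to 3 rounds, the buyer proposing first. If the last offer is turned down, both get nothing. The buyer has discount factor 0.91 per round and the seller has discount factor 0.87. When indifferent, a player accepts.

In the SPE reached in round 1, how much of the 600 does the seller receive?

46.98

Solve by backward induction from round 3.
Round 3 (the buyer proposes): rejection yields 0 for the seller; the buyer offers 0 and keeps 600.
Round 2 (the seller proposes): the buyer can get 600 next round, worth 0.91 × 600 = 546 now. The seller offers 546 and keeps 600 − 546 = 54.
Round 1 (the buyer proposes): the seller can get 54 next round, worth 0.87 × 54 = 46.98 now; the buyer offers that and keeps 553.02.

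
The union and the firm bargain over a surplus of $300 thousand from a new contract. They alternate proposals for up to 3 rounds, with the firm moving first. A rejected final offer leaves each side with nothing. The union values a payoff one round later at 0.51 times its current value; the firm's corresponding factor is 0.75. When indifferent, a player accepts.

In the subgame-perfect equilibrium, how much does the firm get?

By backward induction:
Round 3 (the firm proposes): the union will accept anything ≥ 0, so the firm offers 0 and keeps 300.
Round 2 (the union proposes): the firm can get 300 next round, worth 0.75 × 300 = 225 now, so the union offers 225, keeping 75.
Round 1 (the firm proposes): the union can get 75 next round, worth 0.51 × 75 = 38.25 now; the firm offers that and keeps 261.75.

261.75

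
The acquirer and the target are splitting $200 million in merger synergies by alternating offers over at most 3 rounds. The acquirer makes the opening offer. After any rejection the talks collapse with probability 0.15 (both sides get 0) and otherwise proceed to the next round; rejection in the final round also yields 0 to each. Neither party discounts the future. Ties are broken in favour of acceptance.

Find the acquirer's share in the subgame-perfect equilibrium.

Round 3 (the acquirer proposes): the target will accept anything ≥ 0, so the acquirer offers 0 and keeps 200.
Round 2 (the target proposes): rejecting gives the acquirer an expected 0.85 × 200 = 170. The target offers 170 and keeps 200 − 170 = 30.
Round 1 (the acquirer proposes): rejecting gives the target an expected 0.85 × 30 = 25.5, so the acquirer offers 25.5, keeping 174.5.

174.5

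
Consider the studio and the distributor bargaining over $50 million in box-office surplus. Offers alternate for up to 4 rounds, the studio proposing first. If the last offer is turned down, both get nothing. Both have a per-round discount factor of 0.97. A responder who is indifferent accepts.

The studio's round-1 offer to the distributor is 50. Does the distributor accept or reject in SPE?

Work out the distributor's continuation value if the offer is rejected.
Round 4 (the distributor proposes): the studio will accept anything ≥ 0, so the distributor offers 0 and keeps 50.
Round 3 (the studio proposes): the distributor can get 50 next round, worth 0.97 × 50 = 48.5 now. The studio offers 48.5 and keeps 50 − 48.5 = 1.5.
Round 2 (the distributor proposes): the studio can get 1.5 next round, worth 0.97 × 1.5 = 1.455 now, so the distributor offers 1.455, keeping 48.545.
So by rejecting in round 1, the distributor gets 48.545 next round, worth 0.97 × 48.545 = 47.08865 now.
Offer 50 ≥ 47.08865, so the distributor accepts.

Accept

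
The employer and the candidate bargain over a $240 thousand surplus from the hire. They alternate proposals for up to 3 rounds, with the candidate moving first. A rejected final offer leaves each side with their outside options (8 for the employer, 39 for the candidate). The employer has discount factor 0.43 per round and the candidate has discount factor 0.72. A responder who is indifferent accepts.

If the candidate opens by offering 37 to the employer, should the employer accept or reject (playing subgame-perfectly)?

Round 3 (the candidate proposes): the employer gets 8 if talks fail, so the candidate offers 8 and keeps 232.
Round 2 (the employer proposes): the candidate can get 232 next round, worth 0.72 × 232 = 167.04 now, so the employer offers 167.04, keeping 72.96.
So by rejecting in round 1, the employer gets 72.96 next round, worth 0.43 × 72.96 = 31.3728 now.
Offer 37 ≥ 31.3728, so the employer accepts.

Accept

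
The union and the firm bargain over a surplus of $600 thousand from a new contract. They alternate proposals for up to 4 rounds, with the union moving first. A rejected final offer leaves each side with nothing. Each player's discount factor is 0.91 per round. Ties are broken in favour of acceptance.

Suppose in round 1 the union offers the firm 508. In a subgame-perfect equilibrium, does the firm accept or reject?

Accept

Work out the firm's continuation value if the offer is rejected.
Round 4 (the firm proposes): rejection yields 0 for the union; the firm offers 0 and keeps 600.
Round 3 (the union proposes): the firm can get 600 next round, worth 0.91 × 600 = 546 now. The union offers 546 and keeps 600 − 546 = 54.
Round 2 (the firm proposes): the union can get 54 next round, worth 0.91 × 54 = 49.14 now, so the firm offers 49.14, keeping 550.86.
So by rejecting in round 1, the firm gets 550.86 next round, worth 0.91 × 550.86 = 501.2826 now.
Offer 508 ≥ 501.2826, so the firm accepts.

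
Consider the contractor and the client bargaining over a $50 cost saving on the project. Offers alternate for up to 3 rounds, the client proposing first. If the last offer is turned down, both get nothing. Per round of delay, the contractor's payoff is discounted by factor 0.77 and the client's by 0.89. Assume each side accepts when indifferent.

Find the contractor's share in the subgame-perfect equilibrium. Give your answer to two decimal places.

4.24

Solve by backward induction from round 3.
Round 3 (the client proposes): the contractor will accept anything ≥ 0, so the client offers 0 and keeps 50.
Round 2 (the contractor proposes): the client can get 50 next round, worth 0.89 × 50 = 44.5 now. The contractor offers 44.5 and keeps 50 − 44.5 = 5.5.
Round 1 (the client proposes): the contractor can get 5.5 next round, worth 0.77 × 5.5 = 4.235 now. The client offers 4.235 and keeps 50 − 4.235 = 45.765.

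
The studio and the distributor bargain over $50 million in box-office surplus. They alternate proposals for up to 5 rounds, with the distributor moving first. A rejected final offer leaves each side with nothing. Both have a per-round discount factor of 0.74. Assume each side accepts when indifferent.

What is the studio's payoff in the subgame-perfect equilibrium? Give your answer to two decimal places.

14.89

Round 5 (the distributor proposes): the studio will accept anything ≥ 0, so the distributor offers 0 and keeps 50.
Round 4 (the studio proposes): the distributor can get 50 next round, worth 0.74 × 50 = 37 now; the studio offers that and keeps 13.
Round 3 (the distributor proposes): the studio can get 13 next round, worth 0.74 × 13 = 9.62 now, so the distributor offers 9.62, keeping 40.38.
Round 2 (the studio proposes): the distributor can get 40.38 next round, worth 0.74 × 40.38 = 29.8812 now, so the studio offers 29.8812, keeping 20.1188.
Round 1 (the distributor proposes): the studio can get 20.1188 next round, worth 0.74 × 20.1188 = 14.887912 now; the distributor offers that and keeps 35.112088.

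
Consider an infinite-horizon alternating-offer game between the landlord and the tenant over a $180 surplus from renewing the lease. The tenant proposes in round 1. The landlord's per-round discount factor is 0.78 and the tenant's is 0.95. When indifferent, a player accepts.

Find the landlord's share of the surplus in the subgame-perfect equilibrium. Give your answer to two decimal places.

27.10

In a stationary SPE each proposer offers the other exactly their discounted continuation value.
If the tenant keeps x when proposing and the landlord keeps y when proposing, then x = 180 − 0.78y and y = 180 − 0.95x.
Solving: x = 180(1 − 0.78) / (1 − 0.95·0.78) = 39.6 / 0.259 ≈ 152.8958.
The landlord gets 180 − 152.8958 ≈ 27.1042.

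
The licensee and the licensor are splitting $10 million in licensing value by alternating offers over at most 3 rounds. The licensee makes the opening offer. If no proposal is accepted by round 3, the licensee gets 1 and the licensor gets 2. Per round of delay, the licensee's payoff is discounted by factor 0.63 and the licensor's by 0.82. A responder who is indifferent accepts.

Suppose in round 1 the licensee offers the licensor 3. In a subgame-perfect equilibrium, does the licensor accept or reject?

Round 3 (the licensee proposes): the licensor gets 2 if talks fail, so the licensee offers 2 and keeps 8.
Round 2 (the licensor proposes): the licensee can get 8 next round, worth 0.63 × 8 = 5.04 now; the licensor offers that and keeps 4.96.
So by rejecting in round 1, the licensor gets 4.96 next round, worth 0.82 × 4.96 = 4.0672 now.
Offer 3 < 4.0672, so the licensor rejects.

Reject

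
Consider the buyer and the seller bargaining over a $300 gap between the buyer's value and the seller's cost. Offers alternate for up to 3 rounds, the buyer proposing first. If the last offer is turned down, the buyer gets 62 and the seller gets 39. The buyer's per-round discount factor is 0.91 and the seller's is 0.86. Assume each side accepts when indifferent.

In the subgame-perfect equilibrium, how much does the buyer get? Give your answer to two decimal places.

246.26

Round 3 (the buyer proposes): the seller gets 39 if talks fail, so the buyer offers 39 and keeps 261.
Round 2 (the seller proposes): the buyer can get 261 next round, worth 0.91 × 261 = 237.51 now, so the seller offers 237.51, keeping 62.49.
Round 1 (the buyer proposes): the seller can get 62.49 next round, worth 0.86 × 62.49 = 53.7414 now; the buyer offers that and keeps 246.2586.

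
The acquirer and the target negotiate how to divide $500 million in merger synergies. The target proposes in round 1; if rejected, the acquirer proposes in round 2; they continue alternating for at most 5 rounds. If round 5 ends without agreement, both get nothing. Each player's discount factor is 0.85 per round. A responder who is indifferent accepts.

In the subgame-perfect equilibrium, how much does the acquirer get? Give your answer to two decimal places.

Round 5 (the target proposes): the acquirer will accept anything ≥ 0, so the target offers 0 and keeps 500.
Round 4 (the acquirer proposes): the target can get 500 next round, worth 0.85 × 500 = 425 now; the acquirer offers that and keeps 75.
Round 3 (the target proposes): the acquirer can get 75 next round, worth 0.85 × 75 = 63.75 now, so the target offers 63.75, keeping 436.25.
Round 2 (the acquirer proposes): the target can get 436.25 next round, worth 0.85 × 436.25 = 370.8125 now. The acquirer offers 370.8125 and keeps 500 − 370.8125 = 129.1875.
Round 1 (the target proposes): the acquirer can get 129.1875 next round, worth 0.85 × 129.1875 = 109.809375 now. The target offers 109.809375 and keeps 500 − 109.809375 = 390.190625.

109.81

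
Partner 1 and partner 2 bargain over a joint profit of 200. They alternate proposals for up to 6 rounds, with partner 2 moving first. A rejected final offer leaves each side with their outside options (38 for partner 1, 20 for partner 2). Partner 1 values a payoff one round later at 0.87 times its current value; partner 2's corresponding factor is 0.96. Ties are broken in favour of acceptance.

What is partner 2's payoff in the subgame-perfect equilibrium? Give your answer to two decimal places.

77.99

Round 6 (partner 1 proposes): partner 2 gets 20 if talks fail, so partner 1 offers 20 and keeps 180.
Round 5 (partner 2 proposes): partner 1 can get 180 next round, worth 0.87 × 180 = 156.6 now, so partner 2 offers 156.6, keeping 43.4.
Round 4 (partner 1 proposes): partner 2 can get 43.4 next round, worth 0.96 × 43.4 = 41.664 now; partner 1 offers that and keeps 158.336.
Round 3 (partner 2 proposes): partner 1 can get 158.336 next round, worth 0.87 × 158.336 = 137.75232 now; partner 2 offers that and keeps 62.24768.
Round 2 (partner 1 proposes): partner 2 can get 62.24768 next round, worth 0.96 × 62.24768 = 59.7577728 now. Partner 1 offers 59.7577728 and keeps 200 − 59.7577728 = 140.2422272.
Round 1 (partner 2 proposes): partner 1 can get 140.2422272 next round, worth 0.87 × 140.2422272 = 122.010737664 now. Partner 2 offers 122.010737664 and keeps 200 − 122.010737664 = 77.989262336.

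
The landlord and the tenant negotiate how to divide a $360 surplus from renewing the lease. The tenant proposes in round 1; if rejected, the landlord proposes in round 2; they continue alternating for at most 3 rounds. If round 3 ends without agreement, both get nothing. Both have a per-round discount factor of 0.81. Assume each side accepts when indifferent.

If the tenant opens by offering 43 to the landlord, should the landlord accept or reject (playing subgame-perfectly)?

Reject

Round 3 (the tenant proposes): rejection yields 0 for the landlord; the tenant offers 0 and keeps 360.
Round 2 (the landlord proposes): the tenant can get 360 next round, worth 0.81 × 360 = 291.6 now, so the landlord offers 291.6, keeping 68.4.
So by rejecting in round 1, the landlord gets 68.4 next round, worth 0.81 × 68.4 = 55.404 now.
Offer 43 < 55.404, so the landlord rejects.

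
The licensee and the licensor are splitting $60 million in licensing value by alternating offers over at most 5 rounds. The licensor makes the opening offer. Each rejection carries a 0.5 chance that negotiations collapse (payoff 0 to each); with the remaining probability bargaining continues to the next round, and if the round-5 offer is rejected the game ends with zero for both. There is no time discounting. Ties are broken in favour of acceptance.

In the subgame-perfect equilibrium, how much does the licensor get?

41.25

By backward induction:
Round 5 (the licensor proposes): rejection yields 0 for the licensee; the licensor offers 0 and keeps 60.
Round 4 (the licensee proposes): rejecting gives the licensor an expected 0.5 × 60 = 30; the licensee offers that and keeps 30.
Round 3 (the licensor proposes): rejecting gives the licensee an expected 0.5 × 30 = 15, so the licensor offers 15, keeping 45.
Round 2 (the licensee proposes): rejecting gives the licensor an expected 0.5 × 45 = 22.5; the licensee offers that and keeps 37.5.
Round 1 (the licensor proposes): rejecting gives the licensee an expected 0.5 × 37.5 = 18.75. The licensor offers 18.75 and keeps 60 − 18.75 = 41.25.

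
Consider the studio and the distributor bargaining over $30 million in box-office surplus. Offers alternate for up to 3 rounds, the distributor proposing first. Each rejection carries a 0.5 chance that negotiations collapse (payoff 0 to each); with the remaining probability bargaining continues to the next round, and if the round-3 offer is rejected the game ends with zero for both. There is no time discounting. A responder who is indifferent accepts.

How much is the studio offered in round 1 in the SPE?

Round 3 (the distributor proposes): the studio will accept anything ≥ 0, so the distributor offers 0 and keeps 30.
Round 2 (the studio proposes): rejecting gives the distributor an expected 0.5 × 30 = 15. The studio offers 15 and keeps 30 − 15 = 15.
Round 1 (the distributor proposes): rejecting gives the studio an expected 0.5 × 15 = 7.5; the distributor offers that and keeps 22.5.

7.5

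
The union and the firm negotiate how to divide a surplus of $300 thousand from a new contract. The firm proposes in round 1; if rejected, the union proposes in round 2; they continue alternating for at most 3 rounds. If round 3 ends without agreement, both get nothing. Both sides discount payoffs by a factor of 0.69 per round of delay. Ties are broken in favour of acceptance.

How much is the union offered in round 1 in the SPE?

64.17

Round 3 (the firm proposes): the union will accept anything ≥ 0, so the firm offers 0 and keeps 300.
Round 2 (the union proposes): the firm can get 300 next round, worth 0.69 × 300 = 207 now, so the union offers 207, keeping 93.
Round 1 (the firm proposes): the union can get 93 next round, worth 0.69 × 93 = 64.17 now. The firm offers 64.17 and keeps 300 − 64.17 = 235.83.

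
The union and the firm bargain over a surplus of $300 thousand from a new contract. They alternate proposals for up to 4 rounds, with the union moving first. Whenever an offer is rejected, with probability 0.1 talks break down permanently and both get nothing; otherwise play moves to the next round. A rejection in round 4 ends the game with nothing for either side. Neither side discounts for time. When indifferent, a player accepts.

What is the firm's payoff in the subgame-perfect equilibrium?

Round 4 (the firm proposes): rejection yields 0 for the union; the firm offers 0 and keeps 300.
Round 3 (the union proposes): rejecting gives the firm an expected 0.9 × 300 = 270; the union offers that and keeps 30.
Round 2 (the firm proposes): rejecting gives the union an expected 0.9 × 30 = 27; the firm offers that and keeps 273.
Round 1 (the union proposes): rejecting gives the firm an expected 0.9 × 273 = 245.7. The union offers 245.7 and keeps 300 − 245.7 = 54.3.

245.7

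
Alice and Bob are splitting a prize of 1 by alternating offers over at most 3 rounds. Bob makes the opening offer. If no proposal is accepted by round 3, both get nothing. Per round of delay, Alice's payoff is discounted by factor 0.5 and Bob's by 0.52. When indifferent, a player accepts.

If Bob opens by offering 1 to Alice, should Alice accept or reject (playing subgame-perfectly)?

Round 3 (Bob proposes): Alice will accept anything ≥ 0, so Bob offers 0 and keeps 1.
Round 2 (Alice proposes): Bob can get 1 next round, worth 0.52 × 1 = 0.52 now, so Alice offers 0.52, keeping 0.48.
So by rejecting in round 1, Alice gets 0.48 next round, worth 0.5 × 0.48 = 0.24 now.
Offer 1 ≥ 0.24, so Alice accepts.

Accept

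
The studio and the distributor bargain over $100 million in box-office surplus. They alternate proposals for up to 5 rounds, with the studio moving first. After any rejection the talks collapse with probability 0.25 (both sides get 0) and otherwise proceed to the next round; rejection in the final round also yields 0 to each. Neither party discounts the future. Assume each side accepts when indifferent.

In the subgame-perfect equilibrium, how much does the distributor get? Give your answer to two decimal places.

29.30

Round 5 (the studio proposes): rejection yields 0 for the distributor; the studio offers 0 and keeps 100.
Round 4 (the distributor proposes): rejecting gives the studio an expected 0.75 × 100 = 75; the distributor offers that and keeps 25.
Round 3 (the studio proposes): rejecting gives the distributor an expected 0.75 × 25 = 18.75. The studio offers 18.75 and keeps 100 − 18.75 = 81.25.
Round 2 (the distributor proposes): rejecting gives the studio an expected 0.75 × 81.25 = 60.9375. The distributor offers 60.9375 and keeps 100 − 60.9375 = 39.0625.
Round 1 (the studio proposes): rejecting gives the distributor an expected 0.75 × 39.0625 = 29.296875, so the studio offers 29.296875, keeping 70.703125.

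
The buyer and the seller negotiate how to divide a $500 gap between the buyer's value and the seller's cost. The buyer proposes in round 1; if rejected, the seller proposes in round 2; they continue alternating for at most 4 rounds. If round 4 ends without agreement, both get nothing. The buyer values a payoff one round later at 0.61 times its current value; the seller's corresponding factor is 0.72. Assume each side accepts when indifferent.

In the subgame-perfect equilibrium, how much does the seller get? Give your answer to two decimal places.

Round 4 (the seller proposes): rejection yields 0 for the buyer; the seller offers 0 and keeps 500.
Round 3 (the buyer proposes): the seller can get 500 next round, worth 0.72 × 500 = 360 now, so the buyer offers 360, keeping 140.
Round 2 (the seller proposes): the buyer can get 140 next round, worth 0.61 × 140 = 85.4 now; the seller offers that and keeps 414.6.
Round 1 (the buyer proposes): the seller can get 414.6 next round, worth 0.72 × 414.6 = 298.512 now. The buyer offers 298.512 and keeps 500 − 298.512 = 201.488.

298.51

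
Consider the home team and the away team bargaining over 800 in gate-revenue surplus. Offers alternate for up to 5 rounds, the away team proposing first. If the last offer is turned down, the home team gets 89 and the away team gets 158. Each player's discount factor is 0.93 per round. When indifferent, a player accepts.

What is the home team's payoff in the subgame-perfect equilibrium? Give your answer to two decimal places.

Work backward from the last round.
Round 5 (the away team proposes): the home team gets 89 if talks fail, so the away team offers 89 and keeps 711.
Round 4 (the home team proposes): the away team can get 711 next round, worth 0.93 × 711 = 661.23 now. The home team offers 661.23 and keeps 800 − 661.23 = 138.77.
Round 3 (the away team proposes): the home team can get 138.77 next round, worth 0.93 × 138.77 = 129.0561 now; the away team offers that and keeps 670.9439.
Round 2 (the home team proposes): the away team can get 670.9439 next round, worth 0.93 × 670.9439 = 623.977827 now, so the home team offers 623.977827, keeping 176.022173.
Round 1 (the away team proposes): the home team can get 176.022173 next round, worth 0.93 × 176.022173 = 163.70062089 now, so the away team offers 163.70062089, keeping 636.29937911.

163.70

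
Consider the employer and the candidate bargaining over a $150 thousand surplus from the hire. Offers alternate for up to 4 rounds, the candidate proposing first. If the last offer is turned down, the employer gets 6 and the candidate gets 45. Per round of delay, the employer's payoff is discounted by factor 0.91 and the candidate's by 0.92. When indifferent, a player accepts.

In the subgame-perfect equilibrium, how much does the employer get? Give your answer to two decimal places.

By backward induction:
Round 4 (the employer proposes): the candidate gets 45 if talks fail, so the employer offers 45 and keeps 105.
Round 3 (the candidate proposes): the employer can get 105 next round, worth 0.91 × 105 = 95.55 now; the candidate offers that and keeps 54.45.
Round 2 (the employer proposes): the candidate can get 54.45 next round, worth 0.92 × 54.45 = 50.094 now. The employer offers 50.094 and keeps 150 − 50.094 = 99.906.
Round 1 (the candidate proposes): the employer can get 99.906 next round, worth 0.91 × 99.906 = 90.91446 now, so the candidate offers 90.91446, keeping 59.08554.

90.91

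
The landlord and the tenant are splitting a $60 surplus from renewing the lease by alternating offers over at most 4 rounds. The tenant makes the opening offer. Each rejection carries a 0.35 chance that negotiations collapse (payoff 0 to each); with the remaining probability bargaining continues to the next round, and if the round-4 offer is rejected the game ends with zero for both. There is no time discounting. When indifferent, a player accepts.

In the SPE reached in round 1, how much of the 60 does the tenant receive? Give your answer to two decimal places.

29.87

Round 4 (the landlord proposes): rejection yields 0 for the tenant; the landlord offers 0 and keeps 60.
Round 3 (the tenant proposes): rejecting gives the landlord an expected 0.65 × 60 = 39; the tenant offers that and keeps 21.
Round 2 (the landlord proposes): rejecting gives the tenant an expected 0.65 × 21 = 13.65. The landlord offers 13.65 and keeps 60 − 13.65 = 46.35.
Round 1 (the tenant proposes): rejecting gives the landlord an expected 0.65 × 46.35 = 30.1275. The tenant offers 30.1275 and keeps 60 − 30.1275 = 29.8725.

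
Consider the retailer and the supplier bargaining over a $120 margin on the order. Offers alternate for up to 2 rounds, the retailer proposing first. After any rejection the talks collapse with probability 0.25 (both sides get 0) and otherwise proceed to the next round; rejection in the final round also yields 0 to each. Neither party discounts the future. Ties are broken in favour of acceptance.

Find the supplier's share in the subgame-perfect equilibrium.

Round 2 (the supplier proposes): rejection yields 0 for the retailer; the supplier offers 0 and keeps 120.
Round 1 (the retailer proposes): rejecting gives the supplier an expected 0.75 × 120 = 90; the retailer offers that and keeps 30.

90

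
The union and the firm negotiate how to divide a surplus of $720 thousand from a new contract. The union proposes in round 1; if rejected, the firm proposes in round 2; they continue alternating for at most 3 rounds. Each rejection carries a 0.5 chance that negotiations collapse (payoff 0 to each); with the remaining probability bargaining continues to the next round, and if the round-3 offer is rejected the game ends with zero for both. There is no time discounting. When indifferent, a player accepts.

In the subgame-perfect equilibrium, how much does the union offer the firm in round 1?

Round 3 (the union proposes): rejection yields 0 for the firm; the union offers 0 and keeps 720.
Round 2 (the firm proposes): rejecting gives the union an expected 0.5 × 720 = 360. The firm offers 360 and keeps 720 − 360 = 360.
Round 1 (the union proposes): rejecting gives the firm an expected 0.5 × 360 = 180, so the union offers 180, keeping 540.

180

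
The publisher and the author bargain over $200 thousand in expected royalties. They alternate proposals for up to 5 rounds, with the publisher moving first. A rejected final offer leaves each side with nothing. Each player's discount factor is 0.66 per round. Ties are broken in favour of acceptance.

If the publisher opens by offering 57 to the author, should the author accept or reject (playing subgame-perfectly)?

Reject

Work out the author's continuation value if the offer is rejected.
Round 5 (the publisher proposes): the author will accept anything ≥ 0, so the publisher offers 0 and keeps 200.
Round 4 (the author proposes): the publisher can get 200 next round, worth 0.66 × 200 = 132 now. The author offers 132 and keeps 200 − 132 = 68.
Round 3 (the publisher proposes): the author can get 68 next round, worth 0.66 × 68 = 44.88 now, so the publisher offers 44.88, keeping 155.12.
Round 2 (the author proposes): the publisher can get 155.12 next round, worth 0.66 × 155.12 = 102.3792 now; the author offers that and keeps 97.6208.
So by rejecting in round 1, the author gets 97.6208 next round, worth 0.66 × 97.6208 = 64.429728 now.
Offer 57 < 64.429728, so the author rejects.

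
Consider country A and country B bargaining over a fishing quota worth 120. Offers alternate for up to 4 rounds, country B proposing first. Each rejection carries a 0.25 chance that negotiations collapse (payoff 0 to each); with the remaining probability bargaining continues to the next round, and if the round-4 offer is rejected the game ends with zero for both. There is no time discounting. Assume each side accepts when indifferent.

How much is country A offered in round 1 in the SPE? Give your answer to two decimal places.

Round 4 (country A proposes): country B will accept anything ≥ 0, so country A offers 0 and keeps 120.
Round 3 (country B proposes): rejecting gives country A an expected 0.75 × 120 = 90. Country B offers 90 and keeps 120 − 90 = 30.
Round 2 (country A proposes): rejecting gives country B an expected 0.75 × 30 = 22.5; country A offers that and keeps 97.5.
Round 1 (country B proposes): rejecting gives country A an expected 0.75 × 97.5 = 73.125; country B offers that and keeps 46.875.

73.13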